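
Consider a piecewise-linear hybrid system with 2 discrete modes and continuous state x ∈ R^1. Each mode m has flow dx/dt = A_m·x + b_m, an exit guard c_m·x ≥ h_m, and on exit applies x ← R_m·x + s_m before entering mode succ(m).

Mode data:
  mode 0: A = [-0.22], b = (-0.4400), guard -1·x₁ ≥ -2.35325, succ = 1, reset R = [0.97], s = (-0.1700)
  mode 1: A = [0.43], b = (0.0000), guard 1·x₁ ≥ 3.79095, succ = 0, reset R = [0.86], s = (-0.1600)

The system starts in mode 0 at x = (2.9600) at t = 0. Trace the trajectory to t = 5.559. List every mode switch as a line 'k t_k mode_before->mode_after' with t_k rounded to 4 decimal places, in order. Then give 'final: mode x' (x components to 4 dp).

Mode 0: guard c·x = -2.3533 hit at Δt = 0.5931 (t = 0.5931), x⁻ = (2.3533) → reset → x⁺ = (2.1127), jump to mode 1
Mode 1: guard c·x = 3.7910 hit at Δt = 1.3597 (t = 1.9528), x⁻ = (3.7909) → reset → x⁺ = (3.1002), jump to mode 0
Mode 0: guard c·x = -2.3533 hit at Δt = 0.7198 (t = 2.6726), x⁻ = (2.3533) → reset → x⁺ = (2.1127), jump to mode 1
Mode 1: guard c·x = 3.7910 hit at Δt = 1.3597 (t = 4.0323), x⁻ = (3.7909) → reset → x⁺ = (3.1002), jump to mode 0
Mode 0: guard c·x = -2.3533 hit at Δt = 0.7198 (t = 4.7522), x⁻ = (2.3533) → reset → x⁺ = (2.1127), jump to mode 1
Mode 1: flow for 0.8068 to horizon, guard not reached → x = (2.9889)

1 0.5931 0->1
2 1.9528 1->0
3 2.6726 0->1
4 4.0323 1->0
5 4.7522 0->1
final: 1 2.9889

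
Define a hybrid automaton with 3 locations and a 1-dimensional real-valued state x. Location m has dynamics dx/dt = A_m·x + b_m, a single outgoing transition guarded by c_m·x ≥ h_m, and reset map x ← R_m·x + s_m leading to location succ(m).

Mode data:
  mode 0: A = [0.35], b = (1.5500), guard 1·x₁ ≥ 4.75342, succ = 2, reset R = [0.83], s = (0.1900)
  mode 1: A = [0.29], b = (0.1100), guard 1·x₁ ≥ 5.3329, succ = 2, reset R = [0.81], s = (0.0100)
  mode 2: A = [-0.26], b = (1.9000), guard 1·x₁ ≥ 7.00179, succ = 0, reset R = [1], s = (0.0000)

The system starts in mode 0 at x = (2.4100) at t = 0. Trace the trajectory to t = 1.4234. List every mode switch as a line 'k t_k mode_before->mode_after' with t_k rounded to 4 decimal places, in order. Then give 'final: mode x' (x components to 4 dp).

1 0.8419 0->2
final: 2 4.5805

Mode 0: guard c·x = 4.7534 hit at Δt = 0.8419 (t = 0.8419), x⁻ = (4.7534) → reset → x⁺ = (4.1353), jump to mode 2
Mode 2: flow for 0.5815 to horizon, guard not reached → x = (4.5805)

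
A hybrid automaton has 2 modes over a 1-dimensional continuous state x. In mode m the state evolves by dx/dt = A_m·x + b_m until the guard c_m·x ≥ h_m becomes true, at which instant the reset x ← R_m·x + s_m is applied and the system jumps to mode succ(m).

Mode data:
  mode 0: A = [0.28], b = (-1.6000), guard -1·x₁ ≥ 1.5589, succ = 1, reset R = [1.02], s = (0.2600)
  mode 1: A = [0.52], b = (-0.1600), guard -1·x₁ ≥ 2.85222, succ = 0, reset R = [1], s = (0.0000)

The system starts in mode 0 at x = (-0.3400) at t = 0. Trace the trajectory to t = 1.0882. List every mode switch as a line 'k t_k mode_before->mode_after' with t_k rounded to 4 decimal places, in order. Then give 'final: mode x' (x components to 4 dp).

1 0.6551 0->1
final: 1 -1.7438

Mode 0: guard c·x = 1.5589 hit at Δt = 0.6551 (t = 0.6551), x⁻ = (-1.5589) → reset → x⁺ = (-1.3301), jump to mode 1
Mode 1: flow for 0.4331 to horizon, guard not reached → x = (-1.7438)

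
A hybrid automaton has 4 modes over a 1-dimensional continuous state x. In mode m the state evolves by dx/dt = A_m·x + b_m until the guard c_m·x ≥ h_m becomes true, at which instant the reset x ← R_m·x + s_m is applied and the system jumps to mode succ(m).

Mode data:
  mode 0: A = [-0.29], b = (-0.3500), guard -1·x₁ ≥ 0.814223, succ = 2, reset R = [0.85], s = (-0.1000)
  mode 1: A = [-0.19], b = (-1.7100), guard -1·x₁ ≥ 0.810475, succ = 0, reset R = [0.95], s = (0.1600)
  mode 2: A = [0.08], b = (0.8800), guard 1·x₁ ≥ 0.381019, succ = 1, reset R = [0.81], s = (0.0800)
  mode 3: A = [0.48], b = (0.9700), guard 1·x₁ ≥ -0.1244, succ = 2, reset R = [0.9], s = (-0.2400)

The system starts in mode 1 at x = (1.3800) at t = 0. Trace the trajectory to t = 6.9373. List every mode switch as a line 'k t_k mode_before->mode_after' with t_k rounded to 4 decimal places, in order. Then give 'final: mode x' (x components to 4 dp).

Mode 1: guard c·x = 0.8105 hit at Δt = 1.2475 (t = 1.2475), x⁻ = (-0.8105) → reset → x⁺ = (-0.6100), jump to mode 0
Mode 0: guard c·x = 0.8142 hit at Δt = 1.4443 (t = 2.6918), x⁻ = (-0.8142) → reset → x⁺ = (-0.7921), jump to mode 2
Mode 2: guard c·x = 0.3810 hit at Δt = 1.3598 (t = 4.0516), x⁻ = (0.3810) → reset → x⁺ = (0.3886), jump to mode 1
Mode 1: guard c·x = 0.8105 hit at Δt = 0.7192 (t = 4.7708), x⁻ = (-0.8105) → reset → x⁺ = (-0.6100), jump to mode 0
Mode 0: guard c·x = 0.8142 hit at Δt = 1.4443 (t = 6.2151), x⁻ = (-0.8142) → reset → x⁺ = (-0.7921), jump to mode 2
Mode 2: flow for 0.7222 to horizon, guard not reached → x = (-0.1849)

1 1.2475 1->0
2 2.6918 0->2
3 4.0516 2->1
4 4.7708 1->0
5 6.2151 0->2
final: 2 -0.1849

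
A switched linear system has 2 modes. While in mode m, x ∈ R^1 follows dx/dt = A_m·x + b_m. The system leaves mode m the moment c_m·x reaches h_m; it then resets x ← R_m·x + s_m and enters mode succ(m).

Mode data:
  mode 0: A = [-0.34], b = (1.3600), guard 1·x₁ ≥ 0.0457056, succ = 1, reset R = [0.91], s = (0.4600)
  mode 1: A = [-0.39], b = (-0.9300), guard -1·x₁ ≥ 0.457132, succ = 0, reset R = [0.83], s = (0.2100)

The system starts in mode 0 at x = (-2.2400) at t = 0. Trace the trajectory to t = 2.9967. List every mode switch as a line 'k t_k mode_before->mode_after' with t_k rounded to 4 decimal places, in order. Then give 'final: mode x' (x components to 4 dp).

Mode 0: guard c·x = 0.0457 hit at Δt = 1.3417 (t = 1.3417), x⁻ = (0.0457) → reset → x⁺ = (0.5016), jump to mode 1
Mode 1: guard c·x = 0.4571 hit at Δt = 1.0352 (t = 2.3769), x⁻ = (-0.4571) → reset → x⁺ = (-0.1694), jump to mode 0
Mode 0: guard c·x = 0.0457 hit at Δt = 0.1558 (t = 2.5327), x⁻ = (0.0457) → reset → x⁺ = (0.5016), jump to mode 1
Mode 1: flow for 0.4640 to horizon, guard not reached → x = (0.0238)

1 1.3417 0->1
2 2.3769 1->0
3 2.5327 0->1
final: 1 0.0238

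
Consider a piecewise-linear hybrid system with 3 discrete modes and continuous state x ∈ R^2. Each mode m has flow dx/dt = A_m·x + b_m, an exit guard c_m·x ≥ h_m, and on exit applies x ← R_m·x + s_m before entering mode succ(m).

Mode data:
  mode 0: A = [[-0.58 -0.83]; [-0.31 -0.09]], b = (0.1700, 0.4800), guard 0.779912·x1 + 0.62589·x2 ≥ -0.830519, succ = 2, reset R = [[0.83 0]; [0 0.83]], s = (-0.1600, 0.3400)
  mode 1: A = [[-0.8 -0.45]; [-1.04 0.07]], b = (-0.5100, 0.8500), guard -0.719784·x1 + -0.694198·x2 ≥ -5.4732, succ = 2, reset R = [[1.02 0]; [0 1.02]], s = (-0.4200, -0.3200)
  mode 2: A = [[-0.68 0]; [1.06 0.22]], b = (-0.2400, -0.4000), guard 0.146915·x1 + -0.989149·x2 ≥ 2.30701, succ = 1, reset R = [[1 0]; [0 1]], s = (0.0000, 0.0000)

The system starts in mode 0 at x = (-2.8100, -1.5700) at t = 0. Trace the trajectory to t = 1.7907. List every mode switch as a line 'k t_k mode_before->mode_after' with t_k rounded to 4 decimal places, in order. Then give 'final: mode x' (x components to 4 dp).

Mode 0: guard c·x = -0.8305 hit at Δt = 1.1173 (t = 1.1173), x⁻ = (-0.7483, -0.3945) → reset → x⁺ = (-0.7811, 0.0126), jump to mode 2
Mode 2: flow for 0.6734 to horizon, guard not reached → x = (-0.6238, -0.8131)

1 1.1173 0->2
final: 2 -0.6238 -0.8131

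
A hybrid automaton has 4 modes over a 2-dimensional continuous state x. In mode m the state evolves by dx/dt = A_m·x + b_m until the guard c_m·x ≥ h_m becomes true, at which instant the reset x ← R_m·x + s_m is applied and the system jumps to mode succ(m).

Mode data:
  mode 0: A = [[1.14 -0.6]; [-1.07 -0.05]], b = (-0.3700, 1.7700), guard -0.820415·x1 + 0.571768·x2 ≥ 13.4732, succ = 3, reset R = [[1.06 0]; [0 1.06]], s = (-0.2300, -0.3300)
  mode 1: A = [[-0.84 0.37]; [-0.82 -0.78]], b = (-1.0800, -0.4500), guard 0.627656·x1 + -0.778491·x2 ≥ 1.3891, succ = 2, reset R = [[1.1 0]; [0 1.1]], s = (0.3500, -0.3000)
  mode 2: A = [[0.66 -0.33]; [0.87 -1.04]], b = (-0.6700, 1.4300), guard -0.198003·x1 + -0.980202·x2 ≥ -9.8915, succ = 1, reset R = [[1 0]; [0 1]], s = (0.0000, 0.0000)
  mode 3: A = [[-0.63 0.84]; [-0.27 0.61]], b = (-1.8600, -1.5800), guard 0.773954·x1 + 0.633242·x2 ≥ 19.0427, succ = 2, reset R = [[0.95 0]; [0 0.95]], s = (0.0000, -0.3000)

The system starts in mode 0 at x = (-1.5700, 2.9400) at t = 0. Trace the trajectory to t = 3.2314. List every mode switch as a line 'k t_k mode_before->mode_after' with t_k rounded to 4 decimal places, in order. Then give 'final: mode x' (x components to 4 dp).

1 0.9346 0->3
2 2.4287 3->2
final: 2 4.9942 12.1718

Mode 0: guard c·x = 13.4732 hit at Δt = 0.9346 (t = 0.9346), x⁻ = (-10.0496, 9.1441) → reset → x⁺ = (-10.8826, 9.3628), jump to mode 3
Mode 3: guard c·x = 19.0427 hit at Δt = 1.4941 (t = 2.4287), x⁻ = (7.0080, 21.5065) → reset → x⁺ = (6.6576, 20.1312), jump to mode 2
Mode 2: flow for 0.8027 to horizon, guard not reached → x = (4.9942, 12.1718)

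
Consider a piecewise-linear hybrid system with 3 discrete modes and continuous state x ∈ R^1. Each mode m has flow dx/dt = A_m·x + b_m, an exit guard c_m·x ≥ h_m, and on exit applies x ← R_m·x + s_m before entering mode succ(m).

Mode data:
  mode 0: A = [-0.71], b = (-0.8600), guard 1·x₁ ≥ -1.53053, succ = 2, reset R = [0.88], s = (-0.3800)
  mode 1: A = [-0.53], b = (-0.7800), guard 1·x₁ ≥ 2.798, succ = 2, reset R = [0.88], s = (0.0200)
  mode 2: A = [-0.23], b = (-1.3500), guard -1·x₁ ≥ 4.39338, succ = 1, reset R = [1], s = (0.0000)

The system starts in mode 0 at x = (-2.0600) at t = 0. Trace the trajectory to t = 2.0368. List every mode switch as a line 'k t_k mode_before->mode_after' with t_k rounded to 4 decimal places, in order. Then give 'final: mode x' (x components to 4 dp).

Mode 0: guard c·x = -1.5305 hit at Δt = 1.3771 (t = 1.3771), x⁻ = (-1.5305) → reset → x⁺ = (-1.7269), jump to mode 2
Mode 2: flow for 0.6597 to horizon, guard not reached → x = (-2.3101)

1 1.3771 0->2
final: 2 -2.3101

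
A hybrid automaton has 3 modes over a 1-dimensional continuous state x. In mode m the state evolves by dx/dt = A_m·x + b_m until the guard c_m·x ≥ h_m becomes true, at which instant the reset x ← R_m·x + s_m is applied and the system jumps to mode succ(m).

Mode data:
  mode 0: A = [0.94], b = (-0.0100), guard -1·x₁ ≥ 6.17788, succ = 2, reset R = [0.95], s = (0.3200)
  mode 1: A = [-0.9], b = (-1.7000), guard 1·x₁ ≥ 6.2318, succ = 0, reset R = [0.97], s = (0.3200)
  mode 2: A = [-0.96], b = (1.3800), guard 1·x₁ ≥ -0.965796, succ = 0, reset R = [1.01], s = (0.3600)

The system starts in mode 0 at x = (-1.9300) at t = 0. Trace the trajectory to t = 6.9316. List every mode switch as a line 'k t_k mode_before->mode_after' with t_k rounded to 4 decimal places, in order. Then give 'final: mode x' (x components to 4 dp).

1 1.2337 0->2
2 2.3453 2->0
3 4.7825 0->2
4 5.8941 2->0
final: 0 -1.6497

Mode 0: guard c·x = 6.1779 hit at Δt = 1.2337 (t = 1.2337), x⁻ = (-6.1779) → reset → x⁺ = (-5.5490), jump to mode 2
Mode 2: guard c·x = -0.9658 hit at Δt = 1.1116 (t = 2.3453), x⁻ = (-0.9658) → reset → x⁺ = (-0.6155), jump to mode 0
Mode 0: guard c·x = 6.1779 hit at Δt = 2.4372 (t = 4.7825), x⁻ = (-6.1779) → reset → x⁺ = (-5.5490), jump to mode 2
Mode 2: guard c·x = -0.9658 hit at Δt = 1.1116 (t = 5.8941), x⁻ = (-0.9658) → reset → x⁺ = (-0.6155), jump to mode 0
Mode 0: flow for 1.0375 to horizon, guard not reached → x = (-1.6497)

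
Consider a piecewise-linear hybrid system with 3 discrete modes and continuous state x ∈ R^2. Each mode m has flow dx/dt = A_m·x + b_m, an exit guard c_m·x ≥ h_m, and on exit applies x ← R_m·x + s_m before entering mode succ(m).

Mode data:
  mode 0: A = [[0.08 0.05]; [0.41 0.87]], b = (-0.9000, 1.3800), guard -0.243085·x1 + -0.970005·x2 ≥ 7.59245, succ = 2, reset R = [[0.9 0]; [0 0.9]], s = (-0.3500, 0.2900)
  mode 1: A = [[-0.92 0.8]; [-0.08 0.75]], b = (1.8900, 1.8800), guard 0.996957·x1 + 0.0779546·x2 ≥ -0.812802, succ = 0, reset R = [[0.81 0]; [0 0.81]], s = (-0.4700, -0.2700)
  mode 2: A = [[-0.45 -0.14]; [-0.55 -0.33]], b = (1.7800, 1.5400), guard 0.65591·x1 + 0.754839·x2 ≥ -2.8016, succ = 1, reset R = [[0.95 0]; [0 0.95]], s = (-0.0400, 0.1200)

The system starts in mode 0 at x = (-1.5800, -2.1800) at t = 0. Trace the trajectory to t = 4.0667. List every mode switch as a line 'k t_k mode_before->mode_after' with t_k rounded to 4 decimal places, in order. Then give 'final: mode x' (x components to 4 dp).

1 1.5400 0->2
2 2.2953 2->1
3 2.9741 1->0
final: 0 -2.2701 -4.5983

Mode 0: guard c·x = 7.5925 hit at Δt = 1.5400 (t = 1.5400), x⁻ = (-3.5811, -6.9298) → reset → x⁺ = (-3.5730, -5.9468), jump to mode 2
Mode 2: guard c·x = -2.8016 hit at Δt = 0.7553 (t = 2.2953), x⁻ = (-1.0325, -2.8144) → reset → x⁺ = (-1.0208, -2.5537), jump to mode 1
Mode 1: guard c·x = -0.8128 hit at Δt = 0.6788 (t = 2.9741), x⁻ = (-0.6177, -2.5270) → reset → x⁺ = (-0.9703, -2.3169), jump to mode 0
Mode 0: flow for 1.0926 to horizon, guard not reached → x = (-2.2701, -4.5983)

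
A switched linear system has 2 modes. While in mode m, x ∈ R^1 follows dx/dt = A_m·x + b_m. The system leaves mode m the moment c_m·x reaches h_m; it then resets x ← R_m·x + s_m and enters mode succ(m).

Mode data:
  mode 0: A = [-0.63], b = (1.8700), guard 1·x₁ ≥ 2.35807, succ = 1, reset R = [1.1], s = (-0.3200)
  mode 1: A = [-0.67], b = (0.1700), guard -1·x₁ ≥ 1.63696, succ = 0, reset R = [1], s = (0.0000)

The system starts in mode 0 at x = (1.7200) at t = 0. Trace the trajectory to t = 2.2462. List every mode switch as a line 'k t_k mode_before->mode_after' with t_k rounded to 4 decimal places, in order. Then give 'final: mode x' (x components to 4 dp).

Mode 0: guard c·x = 2.3581 hit at Δt = 1.1361 (t = 1.1361), x⁻ = (2.3581) → reset → x⁺ = (2.2739), jump to mode 1
Mode 1: flow for 1.1101 to horizon, guard not reached → x = (1.2139)

1 1.1361 0->1
final: 1 1.2139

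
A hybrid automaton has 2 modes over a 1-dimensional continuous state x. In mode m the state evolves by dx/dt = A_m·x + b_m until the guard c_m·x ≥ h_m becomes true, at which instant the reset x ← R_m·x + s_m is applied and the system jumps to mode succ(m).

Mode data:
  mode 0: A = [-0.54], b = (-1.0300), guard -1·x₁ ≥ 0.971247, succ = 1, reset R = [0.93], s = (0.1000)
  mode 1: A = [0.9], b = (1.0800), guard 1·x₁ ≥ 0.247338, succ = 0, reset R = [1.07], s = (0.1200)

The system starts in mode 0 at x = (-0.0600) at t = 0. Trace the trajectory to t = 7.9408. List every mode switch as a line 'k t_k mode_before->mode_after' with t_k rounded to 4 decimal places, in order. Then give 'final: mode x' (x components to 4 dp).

1 1.2588 0->1
2 2.6968 1->0
3 4.3550 0->1
4 5.7930 1->0
5 7.4512 0->1
final: 1 -0.5836

Mode 0: guard c·x = 0.9712 hit at Δt = 1.2588 (t = 1.2588), x⁻ = (-0.9712) → reset → x⁺ = (-0.8033), jump to mode 1
Mode 1: guard c·x = 0.2473 hit at Δt = 1.4380 (t = 2.6968), x⁻ = (0.2473) → reset → x⁺ = (0.3847), jump to mode 0
Mode 0: guard c·x = 0.9712 hit at Δt = 1.6582 (t = 4.3550), x⁻ = (-0.9712) → reset → x⁺ = (-0.8033), jump to mode 1
Mode 1: guard c·x = 0.2473 hit at Δt = 1.4380 (t = 5.7930), x⁻ = (0.2473) → reset → x⁺ = (0.3847), jump to mode 0
Mode 0: guard c·x = 0.9712 hit at Δt = 1.6582 (t = 7.4512), x⁻ = (-0.9712) → reset → x⁺ = (-0.8033), jump to mode 1
Mode 1: flow for 0.4896 to horizon, guard not reached → x = (-0.5836)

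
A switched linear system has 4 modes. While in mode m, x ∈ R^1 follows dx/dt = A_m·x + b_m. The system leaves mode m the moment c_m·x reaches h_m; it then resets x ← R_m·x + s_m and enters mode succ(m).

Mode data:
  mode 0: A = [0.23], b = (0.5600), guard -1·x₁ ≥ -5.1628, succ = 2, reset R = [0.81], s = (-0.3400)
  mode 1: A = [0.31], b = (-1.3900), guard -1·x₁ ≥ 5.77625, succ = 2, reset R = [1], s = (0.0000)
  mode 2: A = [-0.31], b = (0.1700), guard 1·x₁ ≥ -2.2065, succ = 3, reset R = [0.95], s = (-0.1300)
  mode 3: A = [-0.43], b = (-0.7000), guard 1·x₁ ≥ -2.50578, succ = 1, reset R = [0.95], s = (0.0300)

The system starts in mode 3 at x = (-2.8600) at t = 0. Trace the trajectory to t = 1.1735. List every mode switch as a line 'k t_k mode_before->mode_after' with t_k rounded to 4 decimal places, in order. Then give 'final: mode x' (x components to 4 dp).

1 0.7883 3->1
final: 1 -3.2173

Mode 3: guard c·x = -2.5058 hit at Δt = 0.7883 (t = 0.7883), x⁻ = (-2.5058) → reset → x⁺ = (-2.3505), jump to mode 1
Mode 1: flow for 0.3852 to horizon, guard not reached → x = (-3.2173)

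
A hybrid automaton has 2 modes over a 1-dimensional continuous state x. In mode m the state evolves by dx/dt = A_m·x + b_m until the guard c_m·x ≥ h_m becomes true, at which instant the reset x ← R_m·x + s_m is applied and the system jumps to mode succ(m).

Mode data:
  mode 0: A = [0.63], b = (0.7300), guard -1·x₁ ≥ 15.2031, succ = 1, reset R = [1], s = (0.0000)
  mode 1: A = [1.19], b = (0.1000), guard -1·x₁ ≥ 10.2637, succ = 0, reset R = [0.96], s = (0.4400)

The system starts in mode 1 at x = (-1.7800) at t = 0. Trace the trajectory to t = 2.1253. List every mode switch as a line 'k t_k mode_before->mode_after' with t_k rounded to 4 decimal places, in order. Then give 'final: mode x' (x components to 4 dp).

Mode 1: guard c·x = 10.2637 hit at Δt = 1.5060 (t = 1.5060), x⁻ = (-10.2637) → reset → x⁺ = (-9.4132), jump to mode 0
Mode 0: flow for 0.6193 to horizon, guard not reached → x = (-13.3523)

1 1.5060 1->0
final: 0 -13.3523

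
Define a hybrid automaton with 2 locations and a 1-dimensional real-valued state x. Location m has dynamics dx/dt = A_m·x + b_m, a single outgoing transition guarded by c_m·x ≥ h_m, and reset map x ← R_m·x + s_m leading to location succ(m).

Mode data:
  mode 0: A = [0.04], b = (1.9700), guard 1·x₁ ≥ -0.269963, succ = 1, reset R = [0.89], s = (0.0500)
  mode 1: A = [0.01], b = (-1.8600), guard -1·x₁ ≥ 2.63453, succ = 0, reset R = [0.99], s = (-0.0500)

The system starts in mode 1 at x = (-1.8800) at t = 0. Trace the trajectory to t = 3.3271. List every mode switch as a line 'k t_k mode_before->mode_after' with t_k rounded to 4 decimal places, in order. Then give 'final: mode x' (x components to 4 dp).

Mode 1: guard c·x = 2.6345 hit at Δt = 0.4008 (t = 0.4008), x⁻ = (-2.6345) → reset → x⁺ = (-2.6582), jump to mode 0
Mode 0: guard c·x = -0.2700 hit at Δt = 1.2497 (t = 1.6505), x⁻ = (-0.2700) → reset → x⁺ = (-0.1903), jump to mode 1
Mode 1: guard c·x = 2.6345 hit at Δt = 1.3042 (t = 2.9547), x⁻ = (-2.6345) → reset → x⁺ = (-2.6582), jump to mode 0
Mode 0: flow for 0.3724 to horizon, guard not reached → x = (-1.9590)

1 0.4008 1->0
2 1.6505 0->1
3 2.9547 1->0
final: 0 -1.9590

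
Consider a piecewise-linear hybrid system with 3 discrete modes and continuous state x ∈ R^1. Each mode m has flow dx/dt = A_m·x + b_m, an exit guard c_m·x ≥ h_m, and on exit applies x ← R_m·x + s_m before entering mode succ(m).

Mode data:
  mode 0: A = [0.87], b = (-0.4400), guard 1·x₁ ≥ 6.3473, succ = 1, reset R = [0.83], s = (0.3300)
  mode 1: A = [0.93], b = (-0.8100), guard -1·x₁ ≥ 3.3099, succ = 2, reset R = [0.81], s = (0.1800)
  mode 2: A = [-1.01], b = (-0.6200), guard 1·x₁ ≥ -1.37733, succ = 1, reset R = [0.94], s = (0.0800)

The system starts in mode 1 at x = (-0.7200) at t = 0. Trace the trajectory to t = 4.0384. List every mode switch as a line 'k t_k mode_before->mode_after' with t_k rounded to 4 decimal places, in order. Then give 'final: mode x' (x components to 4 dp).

Mode 1: guard c·x = 3.3099 hit at Δt = 1.0389 (t = 1.0389), x⁻ = (-3.3099) → reset → x⁺ = (-2.5010), jump to mode 2
Mode 2: guard c·x = -1.3773 hit at Δt = 0.8960 (t = 1.9349), x⁻ = (-1.3773) → reset → x⁺ = (-1.2147), jump to mode 1
Mode 1: guard c·x = 3.3099 hit at Δt = 0.7478 (t = 2.6827), x⁻ = (-3.3099) → reset → x⁺ = (-2.5010), jump to mode 2
Mode 2: guard c·x = -1.3773 hit at Δt = 0.8960 (t = 3.5787), x⁻ = (-1.3773) → reset → x⁺ = (-1.2147), jump to mode 1
Mode 1: flow for 0.4597 to horizon, guard not reached → x = (-2.3274)

1 1.0389 1->2
2 1.9349 2->1
3 2.6827 1->2
4 3.5787 2->1
final: 1 -2.3274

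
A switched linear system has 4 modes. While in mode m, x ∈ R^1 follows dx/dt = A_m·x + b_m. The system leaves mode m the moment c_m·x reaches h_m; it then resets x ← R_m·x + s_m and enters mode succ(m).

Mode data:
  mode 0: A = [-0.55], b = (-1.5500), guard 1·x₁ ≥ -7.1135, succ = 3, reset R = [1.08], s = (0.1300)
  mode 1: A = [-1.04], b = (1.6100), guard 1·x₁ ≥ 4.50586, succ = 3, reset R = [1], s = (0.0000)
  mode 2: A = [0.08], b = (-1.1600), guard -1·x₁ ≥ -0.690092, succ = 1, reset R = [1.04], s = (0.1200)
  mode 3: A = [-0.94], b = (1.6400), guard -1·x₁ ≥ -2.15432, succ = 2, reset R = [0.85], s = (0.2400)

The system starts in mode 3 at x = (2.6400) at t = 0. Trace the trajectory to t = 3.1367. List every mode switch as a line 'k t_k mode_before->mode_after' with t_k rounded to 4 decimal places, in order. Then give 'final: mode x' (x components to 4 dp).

Mode 3: guard c·x = -2.1543 hit at Δt = 0.8318 (t = 0.8318), x⁻ = (2.1543) → reset → x⁺ = (2.0712), jump to mode 2
Mode 2: guard c·x = -0.6901 hit at Δt = 1.3171 (t = 2.1489), x⁻ = (0.6901) → reset → x⁺ = (0.8377), jump to mode 1
Mode 1: flow for 0.9878 to horizon, guard not reached → x = (1.2938)

1 0.8318 3->2
2 2.1489 2->1
final: 1 1.2938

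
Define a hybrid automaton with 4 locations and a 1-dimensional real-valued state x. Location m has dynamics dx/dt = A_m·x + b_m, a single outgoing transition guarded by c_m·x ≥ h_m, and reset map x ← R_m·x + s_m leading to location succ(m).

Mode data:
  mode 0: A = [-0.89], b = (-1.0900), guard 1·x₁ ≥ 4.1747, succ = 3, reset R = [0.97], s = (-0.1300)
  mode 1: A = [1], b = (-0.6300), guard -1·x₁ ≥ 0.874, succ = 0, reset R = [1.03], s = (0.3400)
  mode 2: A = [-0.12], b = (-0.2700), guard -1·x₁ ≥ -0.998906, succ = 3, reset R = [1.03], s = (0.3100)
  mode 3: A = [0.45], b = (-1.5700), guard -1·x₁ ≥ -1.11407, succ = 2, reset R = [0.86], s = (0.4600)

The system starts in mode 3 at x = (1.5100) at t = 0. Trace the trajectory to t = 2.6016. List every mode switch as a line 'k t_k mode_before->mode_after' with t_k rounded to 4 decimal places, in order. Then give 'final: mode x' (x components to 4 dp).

1 0.4053 3->2
2 1.4166 2->3
3 1.6376 3->2
final: 2 1.0174

Mode 3: guard c·x = -1.1141 hit at Δt = 0.4053 (t = 0.4053), x⁻ = (1.1141) → reset → x⁺ = (1.4181), jump to mode 2
Mode 2: guard c·x = -0.9989 hit at Δt = 1.0113 (t = 1.4166), x⁻ = (0.9989) → reset → x⁺ = (1.3389), jump to mode 3
Mode 3: guard c·x = -1.1141 hit at Δt = 0.2210 (t = 1.6376), x⁻ = (1.1141) → reset → x⁺ = (1.4181), jump to mode 2
Mode 2: flow for 0.9640 to horizon, guard not reached → x = (1.0174)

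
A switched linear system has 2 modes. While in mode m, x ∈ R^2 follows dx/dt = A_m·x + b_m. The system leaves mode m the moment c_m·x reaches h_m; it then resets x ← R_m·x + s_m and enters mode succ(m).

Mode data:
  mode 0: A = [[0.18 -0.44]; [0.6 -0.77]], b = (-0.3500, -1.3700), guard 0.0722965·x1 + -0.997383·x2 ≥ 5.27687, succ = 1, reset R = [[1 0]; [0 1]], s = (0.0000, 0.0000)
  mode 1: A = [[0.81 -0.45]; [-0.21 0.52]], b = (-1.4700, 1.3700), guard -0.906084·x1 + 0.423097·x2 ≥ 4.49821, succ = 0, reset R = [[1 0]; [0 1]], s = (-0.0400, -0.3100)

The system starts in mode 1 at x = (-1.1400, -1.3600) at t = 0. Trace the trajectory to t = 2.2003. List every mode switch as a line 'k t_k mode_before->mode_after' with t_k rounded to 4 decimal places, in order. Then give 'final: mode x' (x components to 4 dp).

Mode 1: guard c·x = 4.4982 hit at Δt = 1.1002 (t = 1.1002), x⁻ = (-4.7822, 0.3903) → reset → x⁺ = (-4.8222, 0.0803), jump to mode 0
Mode 0: flow for 1.1001 to horizon, guard not reached → x = (-5.3544, -3.3197)

1 1.1002 1->0
final: 0 -5.3544 -3.3197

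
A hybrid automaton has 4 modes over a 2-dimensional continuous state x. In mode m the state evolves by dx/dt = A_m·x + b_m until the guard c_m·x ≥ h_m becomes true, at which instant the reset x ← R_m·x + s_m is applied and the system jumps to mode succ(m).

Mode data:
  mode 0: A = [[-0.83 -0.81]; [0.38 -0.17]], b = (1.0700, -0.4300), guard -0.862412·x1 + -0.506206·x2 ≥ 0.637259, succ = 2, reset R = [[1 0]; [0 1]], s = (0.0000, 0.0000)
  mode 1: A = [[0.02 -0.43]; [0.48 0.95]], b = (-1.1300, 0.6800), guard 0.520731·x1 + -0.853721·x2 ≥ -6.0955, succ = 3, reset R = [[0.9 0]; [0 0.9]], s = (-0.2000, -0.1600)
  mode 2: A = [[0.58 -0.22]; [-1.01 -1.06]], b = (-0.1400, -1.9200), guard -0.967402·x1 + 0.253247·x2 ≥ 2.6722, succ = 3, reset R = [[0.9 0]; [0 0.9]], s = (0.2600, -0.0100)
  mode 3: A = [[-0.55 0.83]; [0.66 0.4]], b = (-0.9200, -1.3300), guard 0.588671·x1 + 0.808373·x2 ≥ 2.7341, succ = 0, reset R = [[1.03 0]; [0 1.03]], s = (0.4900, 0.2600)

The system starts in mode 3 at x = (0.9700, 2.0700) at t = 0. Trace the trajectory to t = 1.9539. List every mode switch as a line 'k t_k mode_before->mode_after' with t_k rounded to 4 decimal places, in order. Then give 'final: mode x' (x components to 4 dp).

1 1.1755 3->0
final: 0 0.3822 2.3790

Mode 3: guard c·x = 2.7341 hit at Δt = 1.1755 (t = 1.1755), x⁻ = (1.3146, 2.4249) → reset → x⁺ = (1.8440, 2.7577), jump to mode 0
Mode 0: flow for 0.7784 to horizon, guard not reached → x = (0.3822, 2.3790)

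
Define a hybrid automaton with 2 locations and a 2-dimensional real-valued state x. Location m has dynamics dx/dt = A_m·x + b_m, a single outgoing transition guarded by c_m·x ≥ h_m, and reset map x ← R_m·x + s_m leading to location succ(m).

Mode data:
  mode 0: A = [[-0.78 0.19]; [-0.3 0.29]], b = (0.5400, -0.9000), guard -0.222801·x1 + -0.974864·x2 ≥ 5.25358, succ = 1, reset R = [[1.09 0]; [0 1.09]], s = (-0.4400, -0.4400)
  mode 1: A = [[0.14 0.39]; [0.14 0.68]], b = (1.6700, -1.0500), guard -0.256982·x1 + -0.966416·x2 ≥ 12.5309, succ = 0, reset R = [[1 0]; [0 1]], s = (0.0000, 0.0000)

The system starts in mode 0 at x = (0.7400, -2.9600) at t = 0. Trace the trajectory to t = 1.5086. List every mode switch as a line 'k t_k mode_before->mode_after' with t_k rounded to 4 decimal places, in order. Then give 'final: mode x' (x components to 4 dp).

Mode 0: guard c·x = 5.2536 hit at Δt = 1.1019 (t = 1.1019), x⁻ = (0.1067, -5.4134) → reset → x⁺ = (-0.3237, -6.3406), jump to mode 1
Mode 1: flow for 0.4067 to horizon, guard not reached → x = (-0.8746, -8.8887)

1 1.1019 0->1
final: 1 -0.8746 -8.8887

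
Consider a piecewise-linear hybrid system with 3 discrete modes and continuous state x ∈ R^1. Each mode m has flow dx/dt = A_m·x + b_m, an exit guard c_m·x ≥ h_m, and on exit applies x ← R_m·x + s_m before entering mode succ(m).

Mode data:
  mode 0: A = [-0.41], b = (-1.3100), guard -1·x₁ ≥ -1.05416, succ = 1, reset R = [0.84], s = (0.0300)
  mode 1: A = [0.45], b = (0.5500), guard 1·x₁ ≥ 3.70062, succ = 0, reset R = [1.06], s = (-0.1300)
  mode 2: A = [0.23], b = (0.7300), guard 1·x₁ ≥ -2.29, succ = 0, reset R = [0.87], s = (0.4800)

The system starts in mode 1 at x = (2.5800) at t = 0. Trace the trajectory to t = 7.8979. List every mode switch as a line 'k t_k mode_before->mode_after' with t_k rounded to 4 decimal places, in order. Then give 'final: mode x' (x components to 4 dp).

Mode 1: guard c·x = 3.7006 hit at Δt = 0.5740 (t = 0.5740), x⁻ = (3.7006) → reset → x⁺ = (3.7927), jump to mode 0
Mode 0: guard c·x = -1.0542 hit at Δt = 1.2132 (t = 1.7872), x⁻ = (1.0542) → reset → x⁺ = (0.9155), jump to mode 1
Mode 1: guard c·x = 3.7006 hit at Δt = 1.8537 (t = 3.6409), x⁻ = (3.7006) → reset → x⁺ = (3.7927), jump to mode 0
Mode 0: guard c·x = -1.0542 hit at Δt = 1.2132 (t = 4.8541), x⁻ = (1.0542) → reset → x⁺ = (0.9155), jump to mode 1
Mode 1: guard c·x = 3.7006 hit at Δt = 1.8537 (t = 6.7077), x⁻ = (3.7006) → reset → x⁺ = (3.7927), jump to mode 0
Mode 0: flow for 1.1902 to horizon, guard not reached → x = (1.0945)

1 0.5740 1->0
2 1.7872 0->1
3 3.6409 1->0
4 4.8541 0->1
5 6.7077 1->0
final: 0 1.0945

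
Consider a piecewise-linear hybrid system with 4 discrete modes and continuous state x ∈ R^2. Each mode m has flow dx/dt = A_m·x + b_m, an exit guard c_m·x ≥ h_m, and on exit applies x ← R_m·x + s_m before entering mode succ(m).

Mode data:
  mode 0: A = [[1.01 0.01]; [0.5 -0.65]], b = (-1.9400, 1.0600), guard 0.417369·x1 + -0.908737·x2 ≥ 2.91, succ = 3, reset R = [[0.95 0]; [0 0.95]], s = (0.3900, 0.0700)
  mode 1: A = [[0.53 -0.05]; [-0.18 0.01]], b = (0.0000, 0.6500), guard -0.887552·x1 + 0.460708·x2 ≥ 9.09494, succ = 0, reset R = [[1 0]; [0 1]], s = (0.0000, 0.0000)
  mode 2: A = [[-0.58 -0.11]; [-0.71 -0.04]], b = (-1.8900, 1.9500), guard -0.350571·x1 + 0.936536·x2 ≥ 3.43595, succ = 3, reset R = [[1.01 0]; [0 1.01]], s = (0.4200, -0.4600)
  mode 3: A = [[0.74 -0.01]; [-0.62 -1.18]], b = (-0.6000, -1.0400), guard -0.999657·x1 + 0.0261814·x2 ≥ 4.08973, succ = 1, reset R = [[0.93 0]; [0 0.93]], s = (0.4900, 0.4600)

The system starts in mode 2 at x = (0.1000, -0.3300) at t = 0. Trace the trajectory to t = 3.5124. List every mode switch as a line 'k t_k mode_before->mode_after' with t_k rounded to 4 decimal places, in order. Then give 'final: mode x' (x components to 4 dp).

1 1.2936 2->3
2 2.3467 3->1
final: 1 -6.2798 3.3049

Mode 2: guard c·x = 3.4360 hit at Δt = 1.2936 (t = 1.2936), x⁻ = (-1.8134, 2.9900) → reset → x⁺ = (-1.4115, 2.5599), jump to mode 3
Mode 3: guard c·x = 4.0897 hit at Δt = 1.0531 (t = 2.3467), x⁻ = (-4.0604, 1.1718) → reset → x⁺ = (-3.2862, 1.5498), jump to mode 1
Mode 1: flow for 1.1657 to horizon, guard not reached → x = (-6.2798, 3.3049)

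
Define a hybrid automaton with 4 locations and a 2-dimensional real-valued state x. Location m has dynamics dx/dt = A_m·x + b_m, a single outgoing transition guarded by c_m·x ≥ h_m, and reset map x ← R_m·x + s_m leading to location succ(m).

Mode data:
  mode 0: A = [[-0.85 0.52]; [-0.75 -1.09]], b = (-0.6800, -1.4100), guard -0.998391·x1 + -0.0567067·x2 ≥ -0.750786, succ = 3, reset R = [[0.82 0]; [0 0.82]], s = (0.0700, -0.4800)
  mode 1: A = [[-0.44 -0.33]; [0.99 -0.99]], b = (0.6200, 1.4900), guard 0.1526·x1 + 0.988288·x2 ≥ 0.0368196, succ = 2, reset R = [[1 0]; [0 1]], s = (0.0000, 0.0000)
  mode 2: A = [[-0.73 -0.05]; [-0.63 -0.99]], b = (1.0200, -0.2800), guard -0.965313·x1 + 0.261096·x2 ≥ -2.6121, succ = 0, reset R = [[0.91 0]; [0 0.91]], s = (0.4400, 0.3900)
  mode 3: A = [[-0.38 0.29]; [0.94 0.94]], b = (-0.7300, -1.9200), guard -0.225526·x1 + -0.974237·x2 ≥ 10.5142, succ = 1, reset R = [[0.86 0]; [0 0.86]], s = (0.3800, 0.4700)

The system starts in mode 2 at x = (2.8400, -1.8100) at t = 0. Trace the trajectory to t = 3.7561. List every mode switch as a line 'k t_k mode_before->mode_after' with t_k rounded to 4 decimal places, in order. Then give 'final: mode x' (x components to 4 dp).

1 0.8891 2->0
2 1.4468 0->3
3 2.6415 3->1
final: 1 1.0999 -1.4801

Mode 2: guard c·x = -2.6121 hit at Δt = 0.8891 (t = 0.8891), x⁻ = (2.2116, -1.8277) → reset → x⁺ = (2.4526, -1.2732), jump to mode 0
Mode 0: guard c·x = -0.7508 hit at Δt = 0.5577 (t = 1.4468), x⁻ = (0.8519, -1.7589) → reset → x⁺ = (0.7686, -1.9223), jump to mode 3
Mode 3: guard c·x = 10.5142 hit at Δt = 1.1947 (t = 2.6415), x⁻ = (-1.7366, -10.3902) → reset → x⁺ = (-1.1135, -8.4656), jump to mode 1
Mode 1: flow for 1.1146 to horizon, guard not reached → x = (1.0999, -1.4801)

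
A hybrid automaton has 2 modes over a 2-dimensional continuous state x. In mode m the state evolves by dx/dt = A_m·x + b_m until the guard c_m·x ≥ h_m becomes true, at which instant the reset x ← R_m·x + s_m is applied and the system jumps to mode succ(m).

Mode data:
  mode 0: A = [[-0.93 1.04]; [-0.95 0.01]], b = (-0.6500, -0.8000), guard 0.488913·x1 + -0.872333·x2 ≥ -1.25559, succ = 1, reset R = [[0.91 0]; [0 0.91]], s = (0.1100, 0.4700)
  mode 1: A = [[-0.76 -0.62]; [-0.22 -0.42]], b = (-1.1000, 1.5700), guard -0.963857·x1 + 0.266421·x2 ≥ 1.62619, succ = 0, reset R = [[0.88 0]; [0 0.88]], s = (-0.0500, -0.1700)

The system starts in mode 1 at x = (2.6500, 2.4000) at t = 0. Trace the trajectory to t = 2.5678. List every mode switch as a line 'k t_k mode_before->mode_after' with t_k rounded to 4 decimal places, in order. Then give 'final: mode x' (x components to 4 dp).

1 1.1247 1->0
2 1.9584 0->1
final: 1 -0.8774 2.4340

Mode 1: guard c·x = 1.6262 hit at Δt = 1.1247 (t = 1.1247), x⁻ = (-0.9121, 2.8040) → reset → x⁺ = (-0.8527, 2.2975), jump to mode 0
Mode 0: guard c·x = -1.2556 hit at Δt = 0.8337 (t = 1.9584), x⁻ = (0.4639, 1.6994) → reset → x⁺ = (0.5322, 2.0164), jump to mode 1
Mode 1: flow for 0.6094 to horizon, guard not reached → x = (-0.8774, 2.4340)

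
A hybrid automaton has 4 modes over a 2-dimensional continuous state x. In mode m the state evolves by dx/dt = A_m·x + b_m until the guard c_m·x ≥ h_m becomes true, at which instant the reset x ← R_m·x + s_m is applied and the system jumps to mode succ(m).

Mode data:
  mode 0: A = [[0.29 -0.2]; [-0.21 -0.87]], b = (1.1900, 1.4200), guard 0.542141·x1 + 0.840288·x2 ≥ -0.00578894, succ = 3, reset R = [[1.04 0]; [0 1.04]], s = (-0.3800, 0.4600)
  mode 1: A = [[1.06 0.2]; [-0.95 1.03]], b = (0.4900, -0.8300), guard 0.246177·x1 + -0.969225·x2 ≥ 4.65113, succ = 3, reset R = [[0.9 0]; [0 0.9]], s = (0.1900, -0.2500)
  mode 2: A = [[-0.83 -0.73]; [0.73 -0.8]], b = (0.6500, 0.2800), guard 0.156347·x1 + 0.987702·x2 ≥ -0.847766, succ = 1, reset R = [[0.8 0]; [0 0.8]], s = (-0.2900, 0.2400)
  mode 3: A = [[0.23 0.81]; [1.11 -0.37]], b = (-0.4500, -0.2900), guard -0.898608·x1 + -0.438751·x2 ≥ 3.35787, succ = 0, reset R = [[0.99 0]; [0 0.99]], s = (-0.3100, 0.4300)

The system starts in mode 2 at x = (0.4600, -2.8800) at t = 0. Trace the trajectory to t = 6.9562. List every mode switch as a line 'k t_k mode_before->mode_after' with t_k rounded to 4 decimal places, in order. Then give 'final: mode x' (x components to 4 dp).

Mode 2: guard c·x = -0.8478 hit at Δt = 0.7088 (t = 0.7088), x⁻ = (1.3218, -1.0675) → reset → x⁺ = (0.7674, -0.6140), jump to mode 1
Mode 1: guard c·x = 4.6511 hit at Δt = 0.8535 (t = 1.5623), x⁻ = (2.0685, -4.2734) → reset → x⁺ = (2.0516, -4.0961), jump to mode 3
Mode 3: guard c·x = 3.3579 hit at Δt = 1.5128 (t = 3.0751), x⁻ = (-2.2562, -3.0324) → reset → x⁺ = (-2.5436, -2.5721), jump to mode 0
Mode 0: guard c·x = -0.0058 hit at Δt = 1.5882 (t = 4.6633), x⁻ = (-1.4105, 0.9032) → reset → x⁺ = (-1.8469, 1.3993), jump to mode 3
Mode 3: guard c·x = 3.3579 hit at Δt = 1.1145 (t = 5.7778), x⁻ = (-2.9690, -1.5725) → reset → x⁺ = (-3.2493, -1.1267), jump to mode 0
Mode 0: flow for 1.1784 to horizon, guard not reached → x = (-2.9361, 1.1120)

1 0.7088 2->1
2 1.5623 1->3
3 3.0751 3->0
4 4.6633 0->3
5 5.7778 3->0
final: 0 -2.9361 1.1120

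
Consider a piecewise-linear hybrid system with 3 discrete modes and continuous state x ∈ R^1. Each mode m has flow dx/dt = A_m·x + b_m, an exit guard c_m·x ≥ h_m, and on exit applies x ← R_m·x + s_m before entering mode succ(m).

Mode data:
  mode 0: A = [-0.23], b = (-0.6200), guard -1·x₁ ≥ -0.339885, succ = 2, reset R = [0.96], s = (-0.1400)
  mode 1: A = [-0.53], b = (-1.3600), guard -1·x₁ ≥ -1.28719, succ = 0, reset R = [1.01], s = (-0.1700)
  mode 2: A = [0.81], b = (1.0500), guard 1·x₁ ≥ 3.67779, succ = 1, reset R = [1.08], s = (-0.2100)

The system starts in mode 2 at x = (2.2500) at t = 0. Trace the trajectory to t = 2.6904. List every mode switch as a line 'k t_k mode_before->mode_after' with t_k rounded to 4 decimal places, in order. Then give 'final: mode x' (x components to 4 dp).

1 0.4177 2->1
2 1.3537 1->0
3 2.3596 0->2
final: 2 0.6419

Mode 2: guard c·x = 3.6778 hit at Δt = 0.4177 (t = 0.4177), x⁻ = (3.6778) → reset → x⁺ = (3.7620), jump to mode 1
Mode 1: guard c·x = -1.2872 hit at Δt = 0.9360 (t = 1.3537), x⁻ = (1.2872) → reset → x⁺ = (1.1301), jump to mode 0
Mode 0: guard c·x = -0.3399 hit at Δt = 1.0059 (t = 2.3596), x⁻ = (0.3399) → reset → x⁺ = (0.1863), jump to mode 2
Mode 2: flow for 0.3308 to horizon, guard not reached → x = (0.6419)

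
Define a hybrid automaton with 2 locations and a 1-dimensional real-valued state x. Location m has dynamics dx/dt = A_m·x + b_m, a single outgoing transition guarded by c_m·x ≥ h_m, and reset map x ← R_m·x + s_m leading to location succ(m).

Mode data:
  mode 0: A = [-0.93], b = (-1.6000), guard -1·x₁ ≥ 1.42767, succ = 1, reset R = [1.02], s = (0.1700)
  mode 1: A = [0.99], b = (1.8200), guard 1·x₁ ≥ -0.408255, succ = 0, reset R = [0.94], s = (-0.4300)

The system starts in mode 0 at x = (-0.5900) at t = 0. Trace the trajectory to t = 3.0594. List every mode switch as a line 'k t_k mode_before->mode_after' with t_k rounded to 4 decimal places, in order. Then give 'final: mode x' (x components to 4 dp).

Mode 0: guard c·x = 1.4277 hit at Δt = 1.4527 (t = 1.4527), x⁻ = (-1.4277) → reset → x⁺ = (-1.2862), jump to mode 1
Mode 1: guard c·x = -0.4083 hit at Δt = 0.9613 (t = 2.4140), x⁻ = (-0.4083) → reset → x⁺ = (-0.8138), jump to mode 0
Mode 0: flow for 0.6454 to horizon, guard not reached → x = (-1.2230)

1 1.4527 0->1
2 2.4140 1->0
final: 0 -1.2230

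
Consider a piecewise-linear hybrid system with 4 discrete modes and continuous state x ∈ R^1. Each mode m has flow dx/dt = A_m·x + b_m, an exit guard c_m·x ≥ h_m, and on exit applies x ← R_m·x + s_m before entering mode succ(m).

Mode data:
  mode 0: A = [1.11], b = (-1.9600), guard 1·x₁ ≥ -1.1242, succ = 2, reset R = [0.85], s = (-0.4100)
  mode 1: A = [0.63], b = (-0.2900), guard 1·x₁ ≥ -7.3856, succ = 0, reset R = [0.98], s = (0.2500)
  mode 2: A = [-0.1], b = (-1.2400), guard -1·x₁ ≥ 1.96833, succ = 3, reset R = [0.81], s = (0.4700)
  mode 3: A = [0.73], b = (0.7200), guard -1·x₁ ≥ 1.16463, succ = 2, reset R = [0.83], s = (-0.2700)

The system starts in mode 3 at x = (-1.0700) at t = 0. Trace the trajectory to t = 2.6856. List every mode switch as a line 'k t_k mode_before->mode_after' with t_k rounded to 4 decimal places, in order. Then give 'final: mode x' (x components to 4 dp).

1 1.0362 3->2
2 1.7141 2->3
3 2.0648 3->2
final: 2 -1.9086

Mode 3: guard c·x = 1.1646 hit at Δt = 1.0362 (t = 1.0362), x⁻ = (-1.1646) → reset → x⁺ = (-1.2366), jump to mode 2
Mode 2: guard c·x = 1.9683 hit at Δt = 0.6779 (t = 1.7141), x⁻ = (-1.9683) → reset → x⁺ = (-1.1243), jump to mode 3
Mode 3: guard c·x = 1.1646 hit at Δt = 0.3507 (t = 2.0648), x⁻ = (-1.1646) → reset → x⁺ = (-1.2366), jump to mode 2
Mode 2: flow for 0.6208 to horizon, guard not reached → x = (-1.9086)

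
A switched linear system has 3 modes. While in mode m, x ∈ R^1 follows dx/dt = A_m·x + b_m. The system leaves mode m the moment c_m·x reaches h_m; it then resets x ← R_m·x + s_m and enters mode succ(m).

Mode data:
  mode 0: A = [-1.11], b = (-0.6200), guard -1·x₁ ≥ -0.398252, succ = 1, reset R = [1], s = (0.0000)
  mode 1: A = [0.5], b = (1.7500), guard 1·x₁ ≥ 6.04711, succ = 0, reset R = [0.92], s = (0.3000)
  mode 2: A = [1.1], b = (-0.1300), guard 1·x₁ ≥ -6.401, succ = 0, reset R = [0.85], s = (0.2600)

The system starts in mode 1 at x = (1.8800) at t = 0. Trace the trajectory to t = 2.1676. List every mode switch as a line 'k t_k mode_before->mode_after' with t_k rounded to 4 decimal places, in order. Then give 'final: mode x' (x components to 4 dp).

1 1.1471 1->0
final: 0 1.5102

Mode 1: guard c·x = 6.0471 hit at Δt = 1.1471 (t = 1.1471), x⁻ = (6.0471) → reset → x⁺ = (5.8633), jump to mode 0
Mode 0: flow for 1.0205 to horizon, guard not reached → x = (1.5102)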